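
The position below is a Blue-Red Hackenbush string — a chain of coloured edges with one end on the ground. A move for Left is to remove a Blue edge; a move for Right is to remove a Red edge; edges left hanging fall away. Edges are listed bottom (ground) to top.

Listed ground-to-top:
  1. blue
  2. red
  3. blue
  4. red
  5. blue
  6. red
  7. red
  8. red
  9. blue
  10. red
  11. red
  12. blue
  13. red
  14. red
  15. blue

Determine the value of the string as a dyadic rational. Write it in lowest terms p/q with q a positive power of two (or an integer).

Prefix values for blue red blue red blue red red red blue red red blue red red blue via {L|R} + simplicity:
1 of 15 · b · max L 0 · min R +∞ gives 1
2 of 15 · br · max L 0 · min R 1 gives 1/2
3 of 15 · brb · max L 1/2 · min R 1 gives 3/4
4 of 15 · brbr · max L 1/2 · min R 3/4 gives 5/8
5 of 15 · brbrb · max L 5/8 · min R 3/4 gives 11/16
6 of 15 · brbrbr · max L 5/8 · min R 11/16 gives 21/32
7 of 15 · brbrbrr · max L 5/8 · min R 21/32 gives 41/64
8 of 15 · brbrbrrr · max L 5/8 · min R 41/64 gives 81/128
9 of 15 · brbrbrrrb · max L 81/128 · min R 41/64 gives 163/256
10 of 15 · brbrbrrrbr · max L 81/128 · min R 163/256 gives 325/512
11 of 15 · brbrbrrrbrr · max L 81/128 · min R 325/512 gives 649/1024
12 of 15 · brbrbrrrbrrb · max L 649/1024 · min R 325/512 gives 1299/2048
13 of 15 · brbrbrrrbrrbr · max L 649/1024 · min R 1299/2048 gives 2597/4096
14 of 15 · brbrbrrrbrrbrr · max L 649/1024 · min R 2597/4096 gives 5193/8192
15 of 15 · brbrbrrrbrrbrrb · max L 5193/8192 · min R 2597/4096 gives 10387/16384

10387/16384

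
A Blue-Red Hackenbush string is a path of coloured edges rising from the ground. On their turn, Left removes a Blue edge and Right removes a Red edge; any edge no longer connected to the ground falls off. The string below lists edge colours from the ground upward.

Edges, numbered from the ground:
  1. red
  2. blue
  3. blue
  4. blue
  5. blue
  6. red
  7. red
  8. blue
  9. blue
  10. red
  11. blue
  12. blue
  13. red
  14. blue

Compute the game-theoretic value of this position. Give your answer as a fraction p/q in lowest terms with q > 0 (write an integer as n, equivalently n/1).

Build v(s[:k]) for k = 1..14, string s = red blue blue blue blue red red blue blue red blue blue red blue.
v_1 [r]  L=[·]  R=[0]  -> -1
v_2 [rb]  L=[-1]  R=[0]  -> -1/2
v_3 [rbb]  L=[-1; -1/2]  R=[0]  -> -1/4
v_4 [rbbb]  L=[-1; -1/2; -1/4]  R=[0]  -> -1/8
v_5 [rbbbb]  L=[-1; -1/2; -1/4; -1/8]  R=[0]  -> -1/16
v_6 [rbbbbr]  L=[-1; -1/2; -1/4; -1/8]  R=[-1/16; 0]  -> -3/32
v_7 [rbbbbrr]  L=[-1; -1/2; -1/4; -1/8]  R=[-3/32; -1/16; 0]  -> -7/64
v_8 [rbbbbrrb]  L=[-1; -1/2; -1/4; -1/8; -7/64]  R=[-3/32; -1/16; 0]  -> -13/128
v_9 [rbbbbrrbb]  L=[-1; -1/2; -1/4; -1/8; -7/64; -13/128]  R=[-3/32; -1/16; 0]  -> -25/256
v_10 [rbbbbrrbbr]  L=[-1; -1/2; -1/4; -1/8; -7/64; -13/128]  R=[-25/256; -3/32; -1/16; 0]  -> -51/512
v_11 [rbbbbrrbbrb]  L=[-1; -1/2; -1/4; -1/8; -7/64; -13/128; -51/512]  R=[-25/256; -3/32; -1/16; 0]  -> -101/1024
v_12 [rbbbbrrbbrbb]  L=[-1; -1/2; -1/4; -1/8; -7/64; -13/128; -51/512; -101/1024]  R=[-25/256; -3/32; -1/16; 0]  -> -201/2048
v_13 [rbbbbrrbbrbbr]  L=[-1; -1/2; -1/4; -1/8; -7/64; -13/128; -51/512; -101/1024]  R=[-201/2048; -25/256; -3/32; -1/16; 0]  -> -403/4096
v_14 [rbbbbrrbbrbbrb]  L=[-1; -1/2; -1/4; -1/8; -7/64; -13/128; -51/512; -101/1024; -403/4096]  R=[-201/2048; -25/256; -3/32; -1/16; 0]  -> -805/8192

-805/8192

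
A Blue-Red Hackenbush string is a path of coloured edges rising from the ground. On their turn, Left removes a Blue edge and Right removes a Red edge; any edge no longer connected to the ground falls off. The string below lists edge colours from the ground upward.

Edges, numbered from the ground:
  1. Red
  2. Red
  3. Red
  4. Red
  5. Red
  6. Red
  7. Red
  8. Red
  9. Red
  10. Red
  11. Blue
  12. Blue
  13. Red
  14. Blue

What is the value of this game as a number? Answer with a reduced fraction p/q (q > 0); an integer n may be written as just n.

1 of 14 · R · max L −∞ · min R 0 — -1
2 of 14 · RR · max L −∞ · min R -1 — -2
3 of 14 · RRR · max L −∞ · min R -2 — -3
4 of 14 · RRRR · max L −∞ · min R -3 — -4
5 of 14 · RRRRR · max L −∞ · min R -4 — -5
6 of 14 · RRRRRR · max L −∞ · min R -5 — -6
7 of 14 · RRRRRRR · max L −∞ · min R -6 — -7
8 of 14 · RRRRRRRR · max L −∞ · min R -7 — -8
9 of 14 · RRRRRRRRR · max L −∞ · min R -8 — -9
10 of 14 · RRRRRRRRRR · max L −∞ · min R -9 — -10
11 of 14 · RRRRRRRRRRB · max L -10 · min R -9 — -19/2
12 of 14 · RRRRRRRRRRBB · max L -19/2 · min R -9 — -37/4
13 of 14 · RRRRRRRRRRBBR · max L -19/2 · min R -37/4 — -75/8
14 of 14 · RRRRRRRRRRBBRB · max L -75/8 · min R -37/4 — -149/16

-149/16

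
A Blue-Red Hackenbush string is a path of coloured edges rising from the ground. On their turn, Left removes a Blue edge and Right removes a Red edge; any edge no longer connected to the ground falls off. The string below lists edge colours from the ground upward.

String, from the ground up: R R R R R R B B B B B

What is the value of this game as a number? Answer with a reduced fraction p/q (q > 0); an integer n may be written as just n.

-161/32

1 of 11 · R · max L −∞ · min R 0 ⇒ -1
2 of 11 · RR · max L −∞ · min R -1 ⇒ -2
3 of 11 · RRR · max L −∞ · min R -2 ⇒ -3
4 of 11 · RRRR · max L −∞ · min R -3 ⇒ -4
5 of 11 · RRRRR · max L −∞ · min R -4 ⇒ -5
6 of 11 · RRRRRR · max L −∞ · min R -5 ⇒ -6
7 of 11 · RRRRRRB · max L -6 · min R -5 ⇒ -11/2
8 of 11 · RRRRRRBB · max L -11/2 · min R -5 ⇒ -21/4
9 of 11 · RRRRRRBBB · max L -21/4 · min R -5 ⇒ -41/8
10 of 11 · RRRRRRBBBB · max L -41/8 · min R -5 ⇒ -81/16
11 of 11 · RRRRRRBBBBB · max L -81/16 · min R -5 ⇒ -161/32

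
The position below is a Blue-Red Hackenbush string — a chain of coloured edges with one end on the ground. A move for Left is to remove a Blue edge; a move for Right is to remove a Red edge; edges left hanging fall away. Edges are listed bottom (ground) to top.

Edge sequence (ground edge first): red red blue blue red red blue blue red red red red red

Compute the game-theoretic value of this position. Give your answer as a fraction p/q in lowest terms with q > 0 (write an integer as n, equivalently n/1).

-2879/2048

step 1: add red to get r; options L={ ∅ } R={ 0 } -> -1
step 2: add red to get rr; options L={ ∅ } R={ -1,0 } -> -2
step 3: add blue to get rrb; options L={ -2 } R={ -1,0 } -> -3/2
step 4: add blue to get rrbb; options L={ -2,-3/2 } R={ -1,0 } -> -5/4
step 5: add red to get rrbbr; options L={ -2,-3/2 } R={ -5/4,-1,0 } -> -11/8
step 6: add red to get rrbbrr; options L={ -2,-3/2 } R={ -11/8,-5/4,-1,0 } -> -23/16
step 7: add blue to get rrbbrrb; options L={ -2,-3/2,-23/16 } R={ -11/8,-5/4,-1,0 } -> -45/32
step 8: add blue to get rrbbrrbb; options L={ -2,-3/2,-23/16,-45/32 } R={ -11/8,-5/4,-1,0 } -> -89/64
step 9: add red to get rrbbrrbbr; options L={ -2,-3/2,-23/16,-45/32 } R={ -89/64,-11/8,-5/4,-1,0 } -> -179/128
step 10: add red to get rrbbrrbbrr; options L={ -2,-3/2,-23/16,-45/32 } R={ -179/128,-89/64,-11/8,-5/4,-1,0 } -> -359/256
step 11: add red to get rrbbrrbbrrr; options L={ -2,-3/2,-23/16,-45/32 } R={ -359/256,-179/128,-89/64,-11/8,-5/4,-1,0 } -> -719/512
step 12: add red to get rrbbrrbbrrrr; options L={ -2,-3/2,-23/16,-45/32 } R={ -719/512,-359/256,-179/128,-89/64,-11/8,-5/4,-1,0 } -> -1439/1024
step 13: add red to get rrbbrrbbrrrrr; options L={ -2,-3/2,-23/16,-45/32 } R={ -1439/1024,-719/512,-359/256,-179/128,-89/64,-11/8,-5/4,-1,0 } -> -2879/2048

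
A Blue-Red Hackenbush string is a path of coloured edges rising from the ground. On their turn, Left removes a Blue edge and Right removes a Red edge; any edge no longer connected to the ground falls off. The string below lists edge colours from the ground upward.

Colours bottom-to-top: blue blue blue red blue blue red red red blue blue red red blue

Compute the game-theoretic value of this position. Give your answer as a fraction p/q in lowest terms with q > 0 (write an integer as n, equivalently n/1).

5683/2048

Prefix values for blue blue blue red blue blue red red red blue blue red red blue via {L|R} + simplicity:
edge 1 of 14 (blue): { 0 | (no moves) } — 1
edge 2 of 14 (blue): { 0, 1 | (no moves) } — 2
edge 3 of 14 (blue): { 0, 1, 2 | (no moves) } — 3
edge 4 of 14 (red): { 0, 1, 2 | 3 } — 5/2
edge 5 of 14 (blue): { 0, 1, 2, 5/2 | 3 } — 11/4
edge 6 of 14 (blue): { 0, 1, 2, 5/2, 11/4 | 3 } — 23/8
edge 7 of 14 (red): { 0, 1, 2, 5/2, 11/4 | 23/8, 3 } — 45/16
edge 8 of 14 (red): { 0, 1, 2, 5/2, 11/4 | 45/16, 23/8, 3 } — 89/32
edge 9 of 14 (red): { 0, 1, 2, 5/2, 11/4 | 89/32, 45/16, 23/8, 3 } — 177/64
edge 10 of 14 (blue): { 0, 1, 2, 5/2, 11/4, 177/64 | 89/32, 45/16, 23/8, 3 } — 355/128
edge 11 of 14 (blue): { 0, 1, 2, 5/2, 11/4, 177/64, 355/128 | 89/32, 45/16, 23/8, 3 } — 711/256
edge 12 of 14 (red): { 0, 1, 2, 5/2, 11/4, 177/64, 355/128 | 711/256, 89/32, 45/16, 23/8, 3 } — 1421/512
edge 13 of 14 (red): { 0, 1, 2, 5/2, 11/4, 177/64, 355/128 | 1421/512, 711/256, 89/32, 45/16, 23/8, 3 } — 2841/1024
edge 14 of 14 (blue): { 0, 1, 2, 5/2, 11/4, 177/64, 355/128, 2841/1024 | 1421/512, 711/256, 89/32, 45/16, 23/8, 3 } — 5683/2048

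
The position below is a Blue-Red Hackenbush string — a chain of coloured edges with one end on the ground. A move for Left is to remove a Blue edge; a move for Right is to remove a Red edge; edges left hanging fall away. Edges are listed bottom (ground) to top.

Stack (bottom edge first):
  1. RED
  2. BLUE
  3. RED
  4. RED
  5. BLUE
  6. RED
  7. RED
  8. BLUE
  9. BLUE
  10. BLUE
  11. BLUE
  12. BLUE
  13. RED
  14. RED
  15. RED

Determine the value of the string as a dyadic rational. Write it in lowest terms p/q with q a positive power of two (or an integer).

R: Left { ∅ }, Right { 0 } → simplest -1
RB: Left { -1 }, Right { 0 } → simplest -1/2
RBR: Left { -1 }, Right { -1/2 0 } → simplest -3/4
RBRR: Left { -1 }, Right { -3/4 -1/2 0 } → simplest -7/8
RBRRB: Left { -1 -7/8 }, Right { -3/4 -1/2 0 } → simplest -13/16
RBRRBR: Left { -1 -7/8 }, Right { -13/16 -3/4 -1/2 0 } → simplest -27/32
RBRRBRR: Left { -1 -7/8 }, Right { -27/32 -13/16 -3/4 -1/2 0 } → simplest -55/64
RBRRBRRB: Left { -1 -7/8 -55/64 }, Right { -27/32 -13/16 -3/4 -1/2 0 } → simplest -109/128
RBRRBRRBB: Left { -1 -7/8 -55/64 -109/128 }, Right { -27/32 -13/16 -3/4 -1/2 0 } → simplest -217/256
RBRRBRRBBB: Left { -1 -7/8 -55/64 -109/128 -217/256 }, Right { -27/32 -13/16 -3/4 -1/2 0 } → simplest -433/512
RBRRBRRBBBB: Left { -1 -7/8 -55/64 -109/128 -217/256 -433/512 }, Right { -27/32 -13/16 -3/4 -1/2 0 } → simplest -865/1024
RBRRBRRBBBBB: Left { -1 -7/8 -55/64 -109/128 -217/256 -433/512 -865/1024 }, Right { -27/32 -13/16 -3/4 -1/2 0 } → simplest -1729/2048
RBRRBRRBBBBBR: Left { -1 -7/8 -55/64 -109/128 -217/256 -433/512 -865/1024 }, Right { -1729/2048 -27/32 -13/16 -3/4 -1/2 0 } → simplest -3459/4096
RBRRBRRBBBBBRR: Left { -1 -7/8 -55/64 -109/128 -217/256 -433/512 -865/1024 }, Right { -3459/4096 -1729/2048 -27/32 -13/16 -3/4 -1/2 0 } → simplest -6919/8192
RBRRBRRBBBBBRRR: Left { -1 -7/8 -55/64 -109/128 -217/256 -433/512 -865/1024 }, Right { -6919/8192 -3459/4096 -1729/2048 -27/32 -13/16 -3/4 -1/2 0 } → simplest -13839/16384

-13839/16384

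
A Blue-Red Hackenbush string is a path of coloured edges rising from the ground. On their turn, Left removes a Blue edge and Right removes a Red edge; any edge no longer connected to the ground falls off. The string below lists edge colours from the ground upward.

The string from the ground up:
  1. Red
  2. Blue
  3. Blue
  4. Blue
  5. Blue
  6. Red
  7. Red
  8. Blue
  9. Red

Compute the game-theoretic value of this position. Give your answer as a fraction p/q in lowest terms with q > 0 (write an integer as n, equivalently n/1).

Recurse on prefixes of the 9-edge string Red Blue Blue Blue Blue Red Red Blue Red:
G(R) = { — | 0 } so -1
G(RB) = { -1 | 0 } so -1/2
G(RBB) = { -1,-1/2 | 0 } so -1/4
G(RBBB) = { -1,-1/2,-1/4 | 0 } so -1/8
G(RBBBB) = { -1,-1/2,-1/4,-1/8 | 0 } so -1/16
G(RBBBBR) = { -1,-1/2,-1/4,-1/8 | -1/16,0 } so -3/32
G(RBBBBRR) = { -1,-1/2,-1/4,-1/8 | -3/32,-1/16,0 } so -7/64
G(RBBBBRRB) = { -1,-1/2,-1/4,-1/8,-7/64 | -3/32,-1/16,0 } so -13/128
G(RBBBBRRBR) = { -1,-1/2,-1/4,-1/8,-7/64 | -13/128,-3/32,-1/16,0 } so -27/256

-27/256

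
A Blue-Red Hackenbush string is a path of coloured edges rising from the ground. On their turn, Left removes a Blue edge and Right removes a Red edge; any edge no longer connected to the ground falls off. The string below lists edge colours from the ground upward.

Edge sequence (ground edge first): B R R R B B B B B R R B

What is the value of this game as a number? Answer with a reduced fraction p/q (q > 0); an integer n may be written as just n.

499/2048

Prefix values for B R R R B B B B B R R B via {L|R} + simplicity:
edge 1 of 12 (B): { 0 |  } => 1
edge 2 of 12 (R): { 0 | 1 } => 1/2
edge 3 of 12 (R): { 0 | 1/2 1 } => 1/4
edge 4 of 12 (R): { 0 | 1/4 1/2 1 } => 1/8
edge 5 of 12 (B): { 0 1/8 | 1/4 1/2 1 } => 3/16
edge 6 of 12 (B): { 0 1/8 3/16 | 1/4 1/2 1 } => 7/32
edge 7 of 12 (B): { 0 1/8 3/16 7/32 | 1/4 1/2 1 } => 15/64
edge 8 of 12 (B): { 0 1/8 3/16 7/32 15/64 | 1/4 1/2 1 } => 31/128
edge 9 of 12 (B): { 0 1/8 3/16 7/32 15/64 31/128 | 1/4 1/2 1 } => 63/256
edge 10 of 12 (R): { 0 1/8 3/16 7/32 15/64 31/128 | 63/256 1/4 1/2 1 } => 125/512
edge 11 of 12 (R): { 0 1/8 3/16 7/32 15/64 31/128 | 125/512 63/256 1/4 1/2 1 } => 249/1024
edge 12 of 12 (B): { 0 1/8 3/16 7/32 15/64 31/128 249/1024 | 125/512 63/256 1/4 1/2 1 } => 499/2048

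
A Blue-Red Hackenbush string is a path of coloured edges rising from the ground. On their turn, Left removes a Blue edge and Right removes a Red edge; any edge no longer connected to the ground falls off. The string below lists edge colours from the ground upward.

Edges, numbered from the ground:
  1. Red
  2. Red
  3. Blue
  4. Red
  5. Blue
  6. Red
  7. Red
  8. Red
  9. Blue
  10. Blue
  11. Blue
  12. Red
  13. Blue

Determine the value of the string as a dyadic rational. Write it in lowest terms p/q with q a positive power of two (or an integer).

v_1 [R]  L=[(no moves)]  R=[0]  so -1
v_2 [RR]  L=[(no moves)]  R=[-1; 0]  so -2
v_3 [RRB]  L=[-2]  R=[-1; 0]  so -3/2
v_4 [RRBR]  L=[-2]  R=[-3/2; -1; 0]  so -7/4
v_5 [RRBRB]  L=[-2; -7/4]  R=[-3/2; -1; 0]  so -13/8
v_6 [RRBRBR]  L=[-2; -7/4]  R=[-13/8; -3/2; -1; 0]  so -27/16
v_7 [RRBRBRR]  L=[-2; -7/4]  R=[-27/16; -13/8; -3/2; -1; 0]  so -55/32
v_8 [RRBRBRRR]  L=[-2; -7/4]  R=[-55/32; -27/16; -13/8; -3/2; -1; 0]  so -111/64
v_9 [RRBRBRRRB]  L=[-2; -7/4; -111/64]  R=[-55/32; -27/16; -13/8; -3/2; -1; 0]  so -221/128
v_10 [RRBRBRRRBB]  L=[-2; -7/4; -111/64; -221/128]  R=[-55/32; -27/16; -13/8; -3/2; -1; 0]  so -441/256
v_11 [RRBRBRRRBBB]  L=[-2; -7/4; -111/64; -221/128; -441/256]  R=[-55/32; -27/16; -13/8; -3/2; -1; 0]  so -881/512
v_12 [RRBRBRRRBBBR]  L=[-2; -7/4; -111/64; -221/128; -441/256]  R=[-881/512; -55/32; -27/16; -13/8; -3/2; -1; 0]  so -1763/1024
v_13 [RRBRBRRRBBBRB]  L=[-2; -7/4; -111/64; -221/128; -441/256; -1763/1024]  R=[-881/512; -55/32; -27/16; -13/8; -3/2; -1; 0]  so -3525/2048

-3525/2048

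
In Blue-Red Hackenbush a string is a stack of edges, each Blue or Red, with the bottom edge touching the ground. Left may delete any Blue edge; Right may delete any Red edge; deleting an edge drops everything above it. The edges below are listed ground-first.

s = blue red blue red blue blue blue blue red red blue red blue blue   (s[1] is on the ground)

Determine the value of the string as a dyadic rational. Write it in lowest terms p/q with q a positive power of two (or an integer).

Recurse on prefixes of the 14-edge string blue red blue red blue blue blue blue red red blue red blue blue:
val_1 [b]  L=[0]  R=[(no moves)]  — 1
val_2 [br]  L=[0]  R=[1]  — 1/2
val_3 [brb]  L=[0,1/2]  R=[1]  — 3/4
val_4 [brbr]  L=[0,1/2]  R=[3/4,1]  — 5/8
val_5 [brbrb]  L=[0,1/2,5/8]  R=[3/4,1]  — 11/16
val_6 [brbrbb]  L=[0,1/2,5/8,11/16]  R=[3/4,1]  — 23/32
val_7 [brbrbbb]  L=[0,1/2,5/8,11/16,23/32]  R=[3/4,1]  — 47/64
val_8 [brbrbbbb]  L=[0,1/2,5/8,11/16,23/32,47/64]  R=[3/4,1]  — 95/128
val_9 [brbrbbbbr]  L=[0,1/2,5/8,11/16,23/32,47/64]  R=[95/128,3/4,1]  — 189/256
val_10 [brbrbbbbrr]  L=[0,1/2,5/8,11/16,23/32,47/64]  R=[189/256,95/128,3/4,1]  — 377/512
val_11 [brbrbbbbrrb]  L=[0,1/2,5/8,11/16,23/32,47/64,377/512]  R=[189/256,95/128,3/4,1]  — 755/1024
val_12 [brbrbbbbrrbr]  L=[0,1/2,5/8,11/16,23/32,47/64,377/512]  R=[755/1024,189/256,95/128,3/4,1]  — 1509/2048
val_13 [brbrbbbbrrbrb]  L=[0,1/2,5/8,11/16,23/32,47/64,377/512,1509/2048]  R=[755/1024,189/256,95/128,3/4,1]  — 3019/4096
val_14 [brbrbbbbrrbrbb]  L=[0,1/2,5/8,11/16,23/32,47/64,377/512,1509/2048,3019/4096]  R=[755/1024,189/256,95/128,3/4,1]  — 6039/8192

6039/8192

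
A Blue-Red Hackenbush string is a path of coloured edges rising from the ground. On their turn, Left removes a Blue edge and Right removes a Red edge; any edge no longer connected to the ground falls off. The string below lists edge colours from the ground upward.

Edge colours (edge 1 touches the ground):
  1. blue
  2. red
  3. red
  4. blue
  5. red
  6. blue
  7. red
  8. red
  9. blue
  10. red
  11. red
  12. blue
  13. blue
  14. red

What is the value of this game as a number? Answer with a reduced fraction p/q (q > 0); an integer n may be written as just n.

Recurse on prefixes of the 14-edge string blue red red blue red blue red red blue red red blue blue red:
G_1 [b]  L=[0]  R=[]  -> 1
G_2 [br]  L=[0]  R=[1]  -> 1/2
G_3 [brr]  L=[0]  R=[1/2; 1]  -> 1/4
G_4 [brrb]  L=[0; 1/4]  R=[1/2; 1]  -> 3/8
G_5 [brrbr]  L=[0; 1/4]  R=[3/8; 1/2; 1]  -> 5/16
G_6 [brrbrb]  L=[0; 1/4; 5/16]  R=[3/8; 1/2; 1]  -> 11/32
G_7 [brrbrbr]  L=[0; 1/4; 5/16]  R=[11/32; 3/8; 1/2; 1]  -> 21/64
G_8 [brrbrbrr]  L=[0; 1/4; 5/16]  R=[21/64; 11/32; 3/8; 1/2; 1]  -> 41/128
G_9 [brrbrbrrb]  L=[0; 1/4; 5/16; 41/128]  R=[21/64; 11/32; 3/8; 1/2; 1]  -> 83/256
G_10 [brrbrbrrbr]  L=[0; 1/4; 5/16; 41/128]  R=[83/256; 21/64; 11/32; 3/8; 1/2; 1]  -> 165/512
G_11 [brrbrbrrbrr]  L=[0; 1/4; 5/16; 41/128]  R=[165/512; 83/256; 21/64; 11/32; 3/8; 1/2; 1]  -> 329/1024
G_12 [brrbrbrrbrrb]  L=[0; 1/4; 5/16; 41/128; 329/1024]  R=[165/512; 83/256; 21/64; 11/32; 3/8; 1/2; 1]  -> 659/2048
G_13 [brrbrbrrbrrbb]  L=[0; 1/4; 5/16; 41/128; 329/1024; 659/2048]  R=[165/512; 83/256; 21/64; 11/32; 3/8; 1/2; 1]  -> 1319/4096
G_14 [brrbrbrrbrrbbr]  L=[0; 1/4; 5/16; 41/128; 329/1024; 659/2048]  R=[1319/4096; 165/512; 83/256; 21/64; 11/32; 3/8; 1/2; 1]  -> 2637/8192

2637/8192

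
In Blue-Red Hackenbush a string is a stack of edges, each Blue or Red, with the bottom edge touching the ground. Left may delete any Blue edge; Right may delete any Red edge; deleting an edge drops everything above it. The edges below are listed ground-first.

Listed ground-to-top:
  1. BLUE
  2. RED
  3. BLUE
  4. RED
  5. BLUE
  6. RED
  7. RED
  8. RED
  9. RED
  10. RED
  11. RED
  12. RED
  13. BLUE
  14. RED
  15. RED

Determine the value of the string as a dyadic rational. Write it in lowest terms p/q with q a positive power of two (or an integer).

B: Left { 0 }, Right {  } so simplest 1
BR: Left { 0 }, Right { 1 } so simplest 1/2
BRB: Left { 0; 1/2 }, Right { 1 } so simplest 3/4
BRBR: Left { 0; 1/2 }, Right { 3/4; 1 } so simplest 5/8
BRBRB: Left { 0; 1/2; 5/8 }, Right { 3/4; 1 } so simplest 11/16
BRBRBR: Left { 0; 1/2; 5/8 }, Right { 11/16; 3/4; 1 } so simplest 21/32
BRBRBRR: Left { 0; 1/2; 5/8 }, Right { 21/32; 11/16; 3/4; 1 } so simplest 41/64
BRBRBRRR: Left { 0; 1/2; 5/8 }, Right { 41/64; 21/32; 11/16; 3/4; 1 } so simplest 81/128
BRBRBRRRR: Left { 0; 1/2; 5/8 }, Right { 81/128; 41/64; 21/32; 11/16; 3/4; 1 } so simplest 161/256
BRBRBRRRRR: Left { 0; 1/2; 5/8 }, Right { 161/256; 81/128; 41/64; 21/32; 11/16; 3/4; 1 } so simplest 321/512
BRBRBRRRRRR: Left { 0; 1/2; 5/8 }, Right { 321/512; 161/256; 81/128; 41/64; 21/32; 11/16; 3/4; 1 } so simplest 641/1024
BRBRBRRRRRRR: Left { 0; 1/2; 5/8 }, Right { 641/1024; 321/512; 161/256; 81/128; 41/64; 21/32; 11/16; 3/4; 1 } so simplest 1281/2048
BRBRBRRRRRRRB: Left { 0; 1/2; 5/8; 1281/2048 }, Right { 641/1024; 321/512; 161/256; 81/128; 41/64; 21/32; 11/16; 3/4; 1 } so simplest 2563/4096
BRBRBRRRRRRRBR: Left { 0; 1/2; 5/8; 1281/2048 }, Right { 2563/4096; 641/1024; 321/512; 161/256; 81/128; 41/64; 21/32; 11/16; 3/4; 1 } so simplest 5125/8192
BRBRBRRRRRRRBRR: Left { 0; 1/2; 5/8; 1281/2048 }, Right { 5125/8192; 2563/4096; 641/1024; 321/512; 161/256; 81/128; 41/64; 21/32; 11/16; 3/4; 1 } so simplest 10249/16384

10249/16384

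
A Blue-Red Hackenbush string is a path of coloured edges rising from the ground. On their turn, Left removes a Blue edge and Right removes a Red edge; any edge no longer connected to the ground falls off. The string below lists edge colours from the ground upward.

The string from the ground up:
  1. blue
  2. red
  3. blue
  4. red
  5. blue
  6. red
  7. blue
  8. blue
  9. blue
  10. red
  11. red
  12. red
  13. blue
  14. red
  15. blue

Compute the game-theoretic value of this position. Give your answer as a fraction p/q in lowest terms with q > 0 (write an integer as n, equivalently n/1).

11147/16384

1 of 15 · b · max L 0 · min R +∞ so 1
2 of 15 · br · max L 0 · min R 1 so 1/2
3 of 15 · brb · max L 1/2 · min R 1 so 3/4
4 of 15 · brbr · max L 1/2 · min R 3/4 so 5/8
5 of 15 · brbrb · max L 5/8 · min R 3/4 so 11/16
6 of 15 · brbrbr · max L 5/8 · min R 11/16 so 21/32
7 of 15 · brbrbrb · max L 21/32 · min R 11/16 so 43/64
8 of 15 · brbrbrbb · max L 43/64 · min R 11/16 so 87/128
9 of 15 · brbrbrbbb · max L 87/128 · min R 11/16 so 175/256
10 of 15 · brbrbrbbbr · max L 87/128 · min R 175/256 so 349/512
11 of 15 · brbrbrbbbrr · max L 87/128 · min R 349/512 so 697/1024
12 of 15 · brbrbrbbbrrr · max L 87/128 · min R 697/1024 so 1393/2048
13 of 15 · brbrbrbbbrrrb · max L 1393/2048 · min R 697/1024 so 2787/4096
14 of 15 · brbrbrbbbrrrbr · max L 1393/2048 · min R 2787/4096 so 5573/8192
15 of 15 · brbrbrbbbrrrbrb · max L 5573/8192 · min R 2787/4096 so 11147/16384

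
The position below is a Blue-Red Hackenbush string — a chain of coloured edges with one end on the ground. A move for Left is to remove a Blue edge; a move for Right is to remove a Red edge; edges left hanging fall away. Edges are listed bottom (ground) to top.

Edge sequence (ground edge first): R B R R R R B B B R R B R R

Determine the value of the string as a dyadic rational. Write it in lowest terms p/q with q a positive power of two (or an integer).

R: Left { (no moves) }, Right { 0 } so simplest -1
RB: Left { -1 }, Right { 0 } so simplest -1/2
RBR: Left { -1 }, Right { -1/2; 0 } so simplest -3/4
RBRR: Left { -1 }, Right { -3/4; -1/2; 0 } so simplest -7/8
RBRRR: Left { -1 }, Right { -7/8; -3/4; -1/2; 0 } so simplest -15/16
RBRRRR: Left { -1 }, Right { -15/16; -7/8; -3/4; -1/2; 0 } so simplest -31/32
RBRRRRB: Left { -1; -31/32 }, Right { -15/16; -7/8; -3/4; -1/2; 0 } so simplest -61/64
RBRRRRBB: Left { -1; -31/32; -61/64 }, Right { -15/16; -7/8; -3/4; -1/2; 0 } so simplest -121/128
RBRRRRBBB: Left { -1; -31/32; -61/64; -121/128 }, Right { -15/16; -7/8; -3/4; -1/2; 0 } so simplest -241/256
RBRRRRBBBR: Left { -1; -31/32; -61/64; -121/128 }, Right { -241/256; -15/16; -7/8; -3/4; -1/2; 0 } so simplest -483/512
RBRRRRBBBRR: Left { -1; -31/32; -61/64; -121/128 }, Right { -483/512; -241/256; -15/16; -7/8; -3/4; -1/2; 0 } so simplest -967/1024
RBRRRRBBBRRB: Left { -1; -31/32; -61/64; -121/128; -967/1024 }, Right { -483/512; -241/256; -15/16; -7/8; -3/4; -1/2; 0 } so simplest -1933/2048
RBRRRRBBBRRBR: Left { -1; -31/32; -61/64; -121/128; -967/1024 }, Right { -1933/2048; -483/512; -241/256; -15/16; -7/8; -3/4; -1/2; 0 } so simplest -3867/4096
RBRRRRBBBRRBRR: Left { -1; -31/32; -61/64; -121/128; -967/1024 }, Right { -3867/4096; -1933/2048; -483/512; -241/256; -15/16; -7/8; -3/4; -1/2; 0 } so simplest -7735/8192

-7735/8192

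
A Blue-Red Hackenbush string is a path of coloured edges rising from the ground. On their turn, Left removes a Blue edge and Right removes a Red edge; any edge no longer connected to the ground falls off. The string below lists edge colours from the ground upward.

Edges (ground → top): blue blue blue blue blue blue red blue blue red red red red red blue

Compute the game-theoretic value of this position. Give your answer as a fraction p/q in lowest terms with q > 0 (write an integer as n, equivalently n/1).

edge 1 of 15 (blue): { 0 |  } so 1
edge 2 of 15 (blue): { 0, 1 |  } so 2
edge 3 of 15 (blue): { 0, 1, 2 |  } so 3
edge 4 of 15 (blue): { 0, 1, 2, 3 |  } so 4
edge 5 of 15 (blue): { 0, 1, 2, 3, 4 |  } so 5
edge 6 of 15 (blue): { 0, 1, 2, 3, 4, 5 |  } so 6
edge 7 of 15 (red): { 0, 1, 2, 3, 4, 5 | 6 } so 11/2
edge 8 of 15 (blue): { 0, 1, 2, 3, 4, 5, 11/2 | 6 } so 23/4
edge 9 of 15 (blue): { 0, 1, 2, 3, 4, 5, 11/2, 23/4 | 6 } so 47/8
edge 10 of 15 (red): { 0, 1, 2, 3, 4, 5, 11/2, 23/4 | 47/8, 6 } so 93/16
edge 11 of 15 (red): { 0, 1, 2, 3, 4, 5, 11/2, 23/4 | 93/16, 47/8, 6 } so 185/32
edge 12 of 15 (red): { 0, 1, 2, 3, 4, 5, 11/2, 23/4 | 185/32, 93/16, 47/8, 6 } so 369/64
edge 13 of 15 (red): { 0, 1, 2, 3, 4, 5, 11/2, 23/4 | 369/64, 185/32, 93/16, 47/8, 6 } so 737/128
edge 14 of 15 (red): { 0, 1, 2, 3, 4, 5, 11/2, 23/4 | 737/128, 369/64, 185/32, 93/16, 47/8, 6 } so 1473/256
edge 15 of 15 (blue): { 0, 1, 2, 3, 4, 5, 11/2, 23/4, 1473/256 | 737/128, 369/64, 185/32, 93/16, 47/8, 6 } so 2947/512

2947/512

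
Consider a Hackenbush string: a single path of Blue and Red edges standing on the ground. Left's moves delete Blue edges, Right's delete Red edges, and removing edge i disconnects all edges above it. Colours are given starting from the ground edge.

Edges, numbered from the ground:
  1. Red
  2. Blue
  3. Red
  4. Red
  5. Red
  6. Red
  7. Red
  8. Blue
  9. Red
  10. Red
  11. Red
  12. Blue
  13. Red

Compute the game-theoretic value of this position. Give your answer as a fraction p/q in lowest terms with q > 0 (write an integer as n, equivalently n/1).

-4027/4096

step 1: add Red to get R; options L={  } R={ 0 } gives -1
step 2: add Blue to get RB; options L={ -1 } R={ 0 } gives -1/2
step 3: add Red to get RBR; options L={ -1 } R={ -1/2, 0 } gives -3/4
step 4: add Red to get RBRR; options L={ -1 } R={ -3/4, -1/2, 0 } gives -7/8
step 5: add Red to get RBRRR; options L={ -1 } R={ -7/8, -3/4, -1/2, 0 } gives -15/16
step 6: add Red to get RBRRRR; options L={ -1 } R={ -15/16, -7/8, -3/4, -1/2, 0 } gives -31/32
step 7: add Red to get RBRRRRR; options L={ -1 } R={ -31/32, -15/16, -7/8, -3/4, -1/2, 0 } gives -63/64
step 8: add Blue to get RBRRRRRB; options L={ -1, -63/64 } R={ -31/32, -15/16, -7/8, -3/4, -1/2, 0 } gives -125/128
step 9: add Red to get RBRRRRRBR; options L={ -1, -63/64 } R={ -125/128, -31/32, -15/16, -7/8, -3/4, -1/2, 0 } gives -251/256
step 10: add Red to get RBRRRRRBRR; options L={ -1, -63/64 } R={ -251/256, -125/128, -31/32, -15/16, -7/8, -3/4, -1/2, 0 } gives -503/512
step 11: add Red to get RBRRRRRBRRR; options L={ -1, -63/64 } R={ -503/512, -251/256, -125/128, -31/32, -15/16, -7/8, -3/4, -1/2, 0 } gives -1007/1024
step 12: add Blue to get RBRRRRRBRRRB; options L={ -1, -63/64, -1007/1024 } R={ -503/512, -251/256, -125/128, -31/32, -15/16, -7/8, -3/4, -1/2, 0 } gives -2013/2048
step 13: add Red to get RBRRRRRBRRRBR; options L={ -1, -63/64, -1007/1024 } R={ -2013/2048, -503/512, -251/256, -125/128, -31/32, -15/16, -7/8, -3/4, -1/2, 0 } gives -4027/4096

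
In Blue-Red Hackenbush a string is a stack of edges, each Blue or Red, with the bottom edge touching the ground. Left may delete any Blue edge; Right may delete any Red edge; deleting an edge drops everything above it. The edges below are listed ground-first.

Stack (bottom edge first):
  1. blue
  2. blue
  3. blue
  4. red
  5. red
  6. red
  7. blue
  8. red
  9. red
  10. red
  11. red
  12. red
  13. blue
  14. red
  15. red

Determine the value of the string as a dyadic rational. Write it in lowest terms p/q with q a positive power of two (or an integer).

8713/4096

step 1: add blue to get b; options L={ 0 } R={ — } → 1
step 2: add blue to get bb; options L={ 0,1 } R={ — } → 2
step 3: add blue to get bbb; options L={ 0,1,2 } R={ — } → 3
step 4: add red to get bbbr; options L={ 0,1,2 } R={ 3 } → 5/2
step 5: add red to get bbbrr; options L={ 0,1,2 } R={ 5/2,3 } → 9/4
step 6: add red to get bbbrrr; options L={ 0,1,2 } R={ 9/4,5/2,3 } → 17/8
step 7: add blue to get bbbrrrb; options L={ 0,1,2,17/8 } R={ 9/4,5/2,3 } → 35/16
step 8: add red to get bbbrrrbr; options L={ 0,1,2,17/8 } R={ 35/16,9/4,5/2,3 } → 69/32
step 9: add red to get bbbrrrbrr; options L={ 0,1,2,17/8 } R={ 69/32,35/16,9/4,5/2,3 } → 137/64
step 10: add red to get bbbrrrbrrr; options L={ 0,1,2,17/8 } R={ 137/64,69/32,35/16,9/4,5/2,3 } → 273/128
step 11: add red to get bbbrrrbrrrr; options L={ 0,1,2,17/8 } R={ 273/128,137/64,69/32,35/16,9/4,5/2,3 } → 545/256
step 12: add red to get bbbrrrbrrrrr; options L={ 0,1,2,17/8 } R={ 545/256,273/128,137/64,69/32,35/16,9/4,5/2,3 } → 1089/512
step 13: add blue to get bbbrrrbrrrrrb; options L={ 0,1,2,17/8,1089/512 } R={ 545/256,273/128,137/64,69/32,35/16,9/4,5/2,3 } → 2179/1024
step 14: add red to get bbbrrrbrrrrrbr; options L={ 0,1,2,17/8,1089/512 } R={ 2179/1024,545/256,273/128,137/64,69/32,35/16,9/4,5/2,3 } → 4357/2048
step 15: add red to get bbbrrrbrrrrrbrr; options L={ 0,1,2,17/8,1089/512 } R={ 4357/2048,2179/1024,545/256,273/128,137/64,69/32,35/16,9/4,5/2,3 } → 8713/4096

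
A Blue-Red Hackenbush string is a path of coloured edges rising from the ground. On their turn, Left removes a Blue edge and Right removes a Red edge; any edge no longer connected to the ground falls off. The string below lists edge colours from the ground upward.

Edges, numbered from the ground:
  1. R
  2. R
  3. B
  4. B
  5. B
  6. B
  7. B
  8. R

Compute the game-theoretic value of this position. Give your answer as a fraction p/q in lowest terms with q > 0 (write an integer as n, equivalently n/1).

Prefix values for R R B B B B B R via {L|R} + simplicity:
val_1 [R]  L=[]  R=[0]  ⇒ -1
val_2 [RR]  L=[]  R=[-1,0]  ⇒ -2
val_3 [RRB]  L=[-2]  R=[-1,0]  ⇒ -3/2
val_4 [RRBB]  L=[-2,-3/2]  R=[-1,0]  ⇒ -5/4
val_5 [RRBBB]  L=[-2,-3/2,-5/4]  R=[-1,0]  ⇒ -9/8
val_6 [RRBBBB]  L=[-2,-3/2,-5/4,-9/8]  R=[-1,0]  ⇒ -17/16
val_7 [RRBBBBB]  L=[-2,-3/2,-5/4,-9/8,-17/16]  R=[-1,0]  ⇒ -33/32
val_8 [RRBBBBBR]  L=[-2,-3/2,-5/4,-9/8,-17/16]  R=[-33/32,-1,0]  ⇒ -67/64

-67/64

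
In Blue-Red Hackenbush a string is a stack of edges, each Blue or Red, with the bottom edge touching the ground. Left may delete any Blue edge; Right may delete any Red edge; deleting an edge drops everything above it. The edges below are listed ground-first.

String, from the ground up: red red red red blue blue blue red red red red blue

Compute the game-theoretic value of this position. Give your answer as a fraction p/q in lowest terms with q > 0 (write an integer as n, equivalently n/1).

-829/256

value_1 [r]  L=[none]  R=[0]  => -1
value_2 [rr]  L=[none]  R=[-1; 0]  => -2
value_3 [rrr]  L=[none]  R=[-2; -1; 0]  => -3
value_4 [rrrr]  L=[none]  R=[-3; -2; -1; 0]  => -4
value_5 [rrrrb]  L=[-4]  R=[-3; -2; -1; 0]  => -7/2
value_6 [rrrrbb]  L=[-4; -7/2]  R=[-3; -2; -1; 0]  => -13/4
value_7 [rrrrbbb]  L=[-4; -7/2; -13/4]  R=[-3; -2; -1; 0]  => -25/8
value_8 [rrrrbbbr]  L=[-4; -7/2; -13/4]  R=[-25/8; -3; -2; -1; 0]  => -51/16
value_9 [rrrrbbbrr]  L=[-4; -7/2; -13/4]  R=[-51/16; -25/8; -3; -2; -1; 0]  => -103/32
value_10 [rrrrbbbrrr]  L=[-4; -7/2; -13/4]  R=[-103/32; -51/16; -25/8; -3; -2; -1; 0]  => -207/64
value_11 [rrrrbbbrrrr]  L=[-4; -7/2; -13/4]  R=[-207/64; -103/32; -51/16; -25/8; -3; -2; -1; 0]  => -415/128
value_12 [rrrrbbbrrrrb]  L=[-4; -7/2; -13/4; -415/128]  R=[-207/64; -103/32; -51/16; -25/8; -3; -2; -1; 0]  => -829/256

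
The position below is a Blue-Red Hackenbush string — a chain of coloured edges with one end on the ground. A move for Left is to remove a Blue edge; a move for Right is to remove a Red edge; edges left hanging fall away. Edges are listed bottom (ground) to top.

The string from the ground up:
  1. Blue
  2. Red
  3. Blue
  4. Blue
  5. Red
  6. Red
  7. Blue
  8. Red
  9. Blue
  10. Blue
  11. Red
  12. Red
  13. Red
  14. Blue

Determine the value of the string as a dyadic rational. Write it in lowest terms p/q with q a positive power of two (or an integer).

6499/8192

edge 1 of 14 (Blue): { 0 | none } ⇒ 1
edge 2 of 14 (Red): { 0 | 1 } ⇒ 1/2
edge 3 of 14 (Blue): { 0,1/2 | 1 } ⇒ 3/4
edge 4 of 14 (Blue): { 0,1/2,3/4 | 1 } ⇒ 7/8
edge 5 of 14 (Red): { 0,1/2,3/4 | 7/8,1 } ⇒ 13/16
edge 6 of 14 (Red): { 0,1/2,3/4 | 13/16,7/8,1 } ⇒ 25/32
edge 7 of 14 (Blue): { 0,1/2,3/4,25/32 | 13/16,7/8,1 } ⇒ 51/64
edge 8 of 14 (Red): { 0,1/2,3/4,25/32 | 51/64,13/16,7/8,1 } ⇒ 101/128
edge 9 of 14 (Blue): { 0,1/2,3/4,25/32,101/128 | 51/64,13/16,7/8,1 } ⇒ 203/256
edge 10 of 14 (Blue): { 0,1/2,3/4,25/32,101/128,203/256 | 51/64,13/16,7/8,1 } ⇒ 407/512
edge 11 of 14 (Red): { 0,1/2,3/4,25/32,101/128,203/256 | 407/512,51/64,13/16,7/8,1 } ⇒ 813/1024
edge 12 of 14 (Red): { 0,1/2,3/4,25/32,101/128,203/256 | 813/1024,407/512,51/64,13/16,7/8,1 } ⇒ 1625/2048
edge 13 of 14 (Red): { 0,1/2,3/4,25/32,101/128,203/256 | 1625/2048,813/1024,407/512,51/64,13/16,7/8,1 } ⇒ 3249/4096
edge 14 of 14 (Blue): { 0,1/2,3/4,25/32,101/128,203/256,3249/4096 | 1625/2048,813/1024,407/512,51/64,13/16,7/8,1 } ⇒ 6499/8192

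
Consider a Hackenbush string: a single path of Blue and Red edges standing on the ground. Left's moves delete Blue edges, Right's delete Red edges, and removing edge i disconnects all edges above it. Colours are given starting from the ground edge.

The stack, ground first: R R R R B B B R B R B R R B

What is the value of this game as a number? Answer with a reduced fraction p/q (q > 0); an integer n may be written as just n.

-3245/1024

Recurse on prefixes of the 14-edge string R R R R B B B R B R B R R B:
val_1 [R]  L=[—]  R=[0]  so -1
val_2 [RR]  L=[—]  R=[-1 0]  so -2
val_3 [RRR]  L=[—]  R=[-2 -1 0]  so -3
val_4 [RRRR]  L=[—]  R=[-3 -2 -1 0]  so -4
val_5 [RRRRB]  L=[-4]  R=[-3 -2 -1 0]  so -7/2
val_6 [RRRRBB]  L=[-4 -7/2]  R=[-3 -2 -1 0]  so -13/4
val_7 [RRRRBBB]  L=[-4 -7/2 -13/4]  R=[-3 -2 -1 0]  so -25/8
val_8 [RRRRBBBR]  L=[-4 -7/2 -13/4]  R=[-25/8 -3 -2 -1 0]  so -51/16
val_9 [RRRRBBBRB]  L=[-4 -7/2 -13/4 -51/16]  R=[-25/8 -3 -2 -1 0]  so -101/32
val_10 [RRRRBBBRBR]  L=[-4 -7/2 -13/4 -51/16]  R=[-101/32 -25/8 -3 -2 -1 0]  so -203/64
val_11 [RRRRBBBRBRB]  L=[-4 -7/2 -13/4 -51/16 -203/64]  R=[-101/32 -25/8 -3 -2 -1 0]  so -405/128
val_12 [RRRRBBBRBRBR]  L=[-4 -7/2 -13/4 -51/16 -203/64]  R=[-405/128 -101/32 -25/8 -3 -2 -1 0]  so -811/256
val_13 [RRRRBBBRBRBRR]  L=[-4 -7/2 -13/4 -51/16 -203/64]  R=[-811/256 -405/128 -101/32 -25/8 -3 -2 -1 0]  so -1623/512
val_14 [RRRRBBBRBRBRRB]  L=[-4 -7/2 -13/4 -51/16 -203/64 -1623/512]  R=[-811/256 -405/128 -101/32 -25/8 -3 -2 -1 0]  so -3245/1024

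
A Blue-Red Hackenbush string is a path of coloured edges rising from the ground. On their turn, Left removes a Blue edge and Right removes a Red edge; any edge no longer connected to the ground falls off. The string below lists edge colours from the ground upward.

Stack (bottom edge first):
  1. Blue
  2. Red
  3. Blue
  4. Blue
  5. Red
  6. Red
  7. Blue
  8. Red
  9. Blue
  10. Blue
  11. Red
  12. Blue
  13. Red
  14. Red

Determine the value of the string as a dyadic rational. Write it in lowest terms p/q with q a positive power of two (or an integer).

6505/8192

Recurse on prefixes of the 14-edge string Blue Red Blue Blue Red Red Blue Red Blue Blue Red Blue Red Red:
1 of 14 · B · max L 0 · min R +∞ => 1
2 of 14 · BR · max L 0 · min R 1 => 1/2
3 of 14 · BRB · max L 1/2 · min R 1 => 3/4
4 of 14 · BRBB · max L 3/4 · min R 1 => 7/8
5 of 14 · BRBBR · max L 3/4 · min R 7/8 => 13/16
6 of 14 · BRBBRR · max L 3/4 · min R 13/16 => 25/32
7 of 14 · BRBBRRB · max L 25/32 · min R 13/16 => 51/64
8 of 14 · BRBBRRBR · max L 25/32 · min R 51/64 => 101/128
9 of 14 · BRBBRRBRB · max L 101/128 · min R 51/64 => 203/256
10 of 14 · BRBBRRBRBB · max L 203/256 · min R 51/64 => 407/512
11 of 14 · BRBBRRBRBBR · max L 203/256 · min R 407/512 => 813/1024
12 of 14 · BRBBRRBRBBRB · max L 813/1024 · min R 407/512 => 1627/2048
13 of 14 · BRBBRRBRBBRBR · max L 813/1024 · min R 1627/2048 => 3253/4096
14 of 14 · BRBBRRBRBBRBRR · max L 813/1024 · min R 3253/4096 => 6505/8192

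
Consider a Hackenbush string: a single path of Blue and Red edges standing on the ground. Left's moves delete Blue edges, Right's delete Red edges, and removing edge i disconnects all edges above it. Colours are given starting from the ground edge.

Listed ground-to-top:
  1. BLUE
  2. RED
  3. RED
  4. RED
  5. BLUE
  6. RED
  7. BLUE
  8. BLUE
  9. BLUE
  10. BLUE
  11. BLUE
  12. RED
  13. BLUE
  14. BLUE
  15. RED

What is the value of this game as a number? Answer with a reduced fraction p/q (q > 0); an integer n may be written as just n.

3053/16384

1 of 15 · B · max L 0 · min R +∞ -> 1
2 of 15 · BR · max L 0 · min R 1 -> 1/2
3 of 15 · BRR · max L 0 · min R 1/2 -> 1/4
4 of 15 · BRRR · max L 0 · min R 1/4 -> 1/8
5 of 15 · BRRRB · max L 1/8 · min R 1/4 -> 3/16
6 of 15 · BRRRBR · max L 1/8 · min R 3/16 -> 5/32
7 of 15 · BRRRBRB · max L 5/32 · min R 3/16 -> 11/64
8 of 15 · BRRRBRBB · max L 11/64 · min R 3/16 -> 23/128
9 of 15 · BRRRBRBBB · max L 23/128 · min R 3/16 -> 47/256
10 of 15 · BRRRBRBBBB · max L 47/256 · min R 3/16 -> 95/512
11 of 15 · BRRRBRBBBBB · max L 95/512 · min R 3/16 -> 191/1024
12 of 15 · BRRRBRBBBBBR · max L 95/512 · min R 191/1024 -> 381/2048
13 of 15 · BRRRBRBBBBBRB · max L 381/2048 · min R 191/1024 -> 763/4096
14 of 15 · BRRRBRBBBBBRBB · max L 763/4096 · min R 191/1024 -> 1527/8192
15 of 15 · BRRRBRBBBBBRBBR · max L 763/4096 · min R 1527/8192 -> 3053/16384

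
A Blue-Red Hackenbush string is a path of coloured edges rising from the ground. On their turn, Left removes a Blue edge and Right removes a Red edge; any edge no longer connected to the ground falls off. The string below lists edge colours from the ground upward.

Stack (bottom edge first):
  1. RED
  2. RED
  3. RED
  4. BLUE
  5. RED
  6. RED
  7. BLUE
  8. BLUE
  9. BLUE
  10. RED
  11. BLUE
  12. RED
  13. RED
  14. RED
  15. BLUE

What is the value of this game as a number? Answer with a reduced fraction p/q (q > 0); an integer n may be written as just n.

Recurse on prefixes of the 15-edge string RED RED RED BLUE RED RED BLUE BLUE BLUE RED BLUE RED RED RED BLUE:
1 of 15 · R · max L −∞ · min R 0 => -1
2 of 15 · RR · max L −∞ · min R -1 => -2
3 of 15 · RRR · max L −∞ · min R -2 => -3
4 of 15 · RRRB · max L -3 · min R -2 => -5/2
5 of 15 · RRRBR · max L -3 · min R -5/2 => -11/4
6 of 15 · RRRBRR · max L -3 · min R -11/4 => -23/8
7 of 15 · RRRBRRB · max L -23/8 · min R -11/4 => -45/16
8 of 15 · RRRBRRBB · max L -45/16 · min R -11/4 => -89/32
9 of 15 · RRRBRRBBB · max L -89/32 · min R -11/4 => -177/64
10 of 15 · RRRBRRBBBR · max L -89/32 · min R -177/64 => -355/128
11 of 15 · RRRBRRBBBRB · max L -355/128 · min R -177/64 => -709/256
12 of 15 · RRRBRRBBBRBR · max L -355/128 · min R -709/256 => -1419/512
13 of 15 · RRRBRRBBBRBRR · max L -355/128 · min R -1419/512 => -2839/1024
14 of 15 · RRRBRRBBBRBRRR · max L -355/128 · min R -2839/1024 => -5679/2048
15 of 15 · RRRBRRBBBRBRRRB · max L -5679/2048 · min R -2839/1024 => -11357/4096

-11357/4096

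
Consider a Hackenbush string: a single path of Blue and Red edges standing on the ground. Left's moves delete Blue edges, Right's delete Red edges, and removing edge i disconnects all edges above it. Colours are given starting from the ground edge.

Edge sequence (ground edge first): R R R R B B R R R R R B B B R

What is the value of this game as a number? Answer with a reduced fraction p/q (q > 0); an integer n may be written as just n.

R: Left { none }, Right { 0 } -> simplest -1
RR: Left { none }, Right { -1, 0 } -> simplest -2
RRR: Left { none }, Right { -2, -1, 0 } -> simplest -3
RRRR: Left { none }, Right { -3, -2, -1, 0 } -> simplest -4
RRRRB: Left { -4 }, Right { -3, -2, -1, 0 } -> simplest -7/2
RRRRBB: Left { -4, -7/2 }, Right { -3, -2, -1, 0 } -> simplest -13/4
RRRRBBR: Left { -4, -7/2 }, Right { -13/4, -3, -2, -1, 0 } -> simplest -27/8
RRRRBBRR: Left { -4, -7/2 }, Right { -27/8, -13/4, -3, -2, -1, 0 } -> simplest -55/16
RRRRBBRRR: Left { -4, -7/2 }, Right { -55/16, -27/8, -13/4, -3, -2, -1, 0 } -> simplest -111/32
RRRRBBRRRR: Left { -4, -7/2 }, Right { -111/32, -55/16, -27/8, -13/4, -3, -2, -1, 0 } -> simplest -223/64
RRRRBBRRRRR: Left { -4, -7/2 }, Right { -223/64, -111/32, -55/16, -27/8, -13/4, -3, -2, -1, 0 } -> simplest -447/128
RRRRBBRRRRRB: Left { -4, -7/2, -447/128 }, Right { -223/64, -111/32, -55/16, -27/8, -13/4, -3, -2, -1, 0 } -> simplest -893/256
RRRRBBRRRRRBB: Left { -4, -7/2, -447/128, -893/256 }, Right { -223/64, -111/32, -55/16, -27/8, -13/4, -3, -2, -1, 0 } -> simplest -1785/512
RRRRBBRRRRRBBB: Left { -4, -7/2, -447/128, -893/256, -1785/512 }, Right { -223/64, -111/32, -55/16, -27/8, -13/4, -3, -2, -1, 0 } -> simplest -3569/1024
RRRRBBRRRRRBBBR: Left { -4, -7/2, -447/128, -893/256, -1785/512 }, Right { -3569/1024, -223/64, -111/32, -55/16, -27/8, -13/4, -3, -2, -1, 0 } -> simplest -7139/2048

-7139/2048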